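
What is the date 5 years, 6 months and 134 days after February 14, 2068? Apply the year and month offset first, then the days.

December 26, 2073

Advancing 5 years, 6 months and 134 days from February 14, 2068: first the month/year part, then the days.
+5 years → 2073; month 2 + 6 = 8 → August 2073.
Day 14 is valid in August, giving August 14, 2073.
Now add 134 days from August 14, 2073.
August has 31 days, so 31 − 14 = 17 days remain after August 14, 2073; 134 − 17 = 117 left.
September 2073 has 30 days: 117 − 30 = 87 left.
October 2073 has 31 days: 87 − 31 = 56 left.
November 2073 has 30 days: 56 − 30 = 26 left.
26 days into December 2073 → December 26, 2073.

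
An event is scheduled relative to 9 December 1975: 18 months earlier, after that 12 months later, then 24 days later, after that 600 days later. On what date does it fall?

February 22, 1977

Going back 18 months from December 9, 1975:
month 12 − 18 = -6, which is month 6 of year 1974 → June 1974.
Day 9 is valid in June, giving June 9, 1974.
Counting forward 12 months from June 9, 1974:
month 6 + 12 = 18, which is month 6 of year 1975 → June 1975.
Day 9 is valid in June, giving June 9, 1975.
Advancing 24 days from June 9, 1975:
June has 30 days, so 30 − 9 = 21 days remain after June 9, 1975; 24 − 21 = 3 left.
3 days into July 1975 → July 3, 1975.
Counting forward 600 days from July 3, 1975:
July has 31 days, so 31 − 3 = 28 days remain after July 3, 1975; 600 − 28 = 572 left.
August 1975 has 31 days: 572 − 31 = 541 left.
September 1975 has 30 days: 541 − 30 = 511 left.
October 1975 has 31 days: 511 − 31 = 480 left.
November 1975 has 30 days: 480 − 30 = 450 left.
December 1975 has 31 days: 450 − 31 = 419 left.
January 1976 has 31 days: 419 − 31 = 388 left.
February 1976 has 29 days (1976 is a leap year): 388 − 29 = 359 left.
March 1976 has 31 days: 359 − 31 = 328 left.
April 1976 has 30 days: 328 − 30 = 298 left.
May 1976 has 31 days: 298 − 31 = 267 left.
June 1976 has 30 days: 267 − 30 = 237 left.
July 1976 has 31 days: 237 − 31 = 206 left.
August 1976 has 31 days: 206 − 31 = 175 left.
September 1976 has 30 days: 175 − 30 = 145 left.
October 1976 has 31 days: 145 − 31 = 114 left.
November 1976 has 30 days: 114 − 30 = 84 left.
December 1976 has 31 days: 84 − 31 = 53 left.
January 1977 has 31 days: 53 − 31 = 22 left.
22 days into February 1977 → February 22, 1977.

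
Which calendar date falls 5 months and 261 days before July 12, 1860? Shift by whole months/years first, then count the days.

Subtracting 5 months and 261 days from July 12, 1860: first the month/year part, then the days.
month 7 − 5 = 2 → February 1860.
Day 12 is valid in February, giving February 12, 1860.
Now subtract 261 days from February 12, 1860.
Going back 12 days from February 12, 1860 reaches the end of the previous month; 261 − 12 = 249 left.
January 1860 has 31 days: 249 − 31 = 218 left.
December 1859 has 31 days: 218 − 31 = 187 left.
November 1859 has 30 days: 187 − 30 = 157 left.
October 1859 has 31 days: 157 − 31 = 126 left.
September 1859 has 30 days: 126 − 30 = 96 left.
August 1859 has 31 days: 96 − 31 = 65 left.
July 1859 has 31 days: 65 − 31 = 34 left.
June 1859 has 30 days: 34 − 30 = 4 left.
May 1859 has 31 days; 31 − 4 = 27 → May 27, 1859.

May 27, 1859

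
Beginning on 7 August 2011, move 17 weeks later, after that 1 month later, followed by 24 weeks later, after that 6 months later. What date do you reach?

December 20, 2012

Counting forward 17 weeks (= 119 days) from August 7, 2011:
August has 31 days, so 31 − 7 = 24 days remain after August 7, 2011; 119 − 24 = 95 left.
September 2011 has 30 days: 95 − 30 = 65 left.
October 2011 has 31 days: 65 − 31 = 34 left.
November 2011 has 30 days: 34 − 30 = 4 left.
4 days into December 2011 → December 4, 2011.
Advancing 1 month from December 4, 2011:
month 12 + 1 = 13, which is month 1 of year 2012 → January 2012.
Day 4 is valid in January, giving January 4, 2012.
Advancing 24 weeks (= 168 days) from January 4, 2012:
January has 31 days, so 31 − 4 = 27 days remain after January 4, 2012; 168 − 27 = 141 left.
February 2012 has 29 days (2012 is a leap year): 141 − 29 = 112 left.
March 2012 has 31 days: 112 − 31 = 81 left.
April 2012 has 30 days: 81 − 30 = 51 left.
May 2012 has 31 days: 51 − 31 = 20 left.
20 days into June 2012 → June 20, 2012.
Adding 6 months from June 20, 2012:
month 6 + 6 = 12 → December 2012.
Day 20 is valid in December, giving December 20, 2012.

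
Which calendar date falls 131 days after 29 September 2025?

February 7, 2026

Advancing 131 days from September 29, 2025.
September has 30 days, so 30 − 29 = 1 day remains after September 29, 2025; 131 − 1 = 130 left.
October 2025 has 31 days: 130 − 31 = 99 left.
November 2025 has 30 days: 99 − 30 = 69 left.
December 2025 has 31 days: 69 − 31 = 38 left.
January 2026 has 31 days: 38 − 31 = 7 left.
7 days into February 2026 → February 7, 2026.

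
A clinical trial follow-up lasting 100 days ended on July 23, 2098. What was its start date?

Counting back 100 days from July 23, 2098.
Going back 23 days from July 23, 2098 reaches the end of the previous month; 100 − 23 = 77 left.
June 2098 has 30 days: 77 − 30 = 47 left.
May 2098 has 31 days: 47 − 31 = 16 left.
April 2098 has 30 days; 30 − 16 = 14 → April 14, 2098.

April 14, 2098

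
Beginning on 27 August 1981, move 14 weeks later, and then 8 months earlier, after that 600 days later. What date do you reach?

Advancing 14 weeks (= 98 days) from August 27, 1981:
August has 31 days, so 31 − 27 = 4 days remain after August 27, 1981; 98 − 4 = 94 left.
September 1981 has 30 days: 94 − 30 = 64 left.
October 1981 has 31 days: 64 − 31 = 33 left.
November 1981 has 30 days: 33 − 30 = 3 left.
3 days into December 1981 → December 3, 1981.
Going back 8 months from December 3, 1981:
month 12 − 8 = 4 → April 1981.
Day 3 is valid in April, giving April 3, 1981.
Advancing 600 days from April 3, 1981:
April has 30 days, so 30 − 3 = 27 days remain after April 3, 1981; 600 − 27 = 573 left.
May 1981 has 31 days: 573 − 31 = 542 left.
June 1981 has 30 days: 542 − 30 = 512 left.
July 1981 has 31 days: 512 − 31 = 481 left.
August 1981 has 31 days: 481 − 31 = 450 left.
September 1981 has 30 days: 450 − 30 = 420 left.
October 1981 has 31 days: 420 − 31 = 389 left.
November 1981 has 30 days: 389 − 30 = 359 left.
December 1981 has 31 days: 359 − 31 = 328 left.
January 1982 has 31 days: 328 − 31 = 297 left.
February 1982 has 28 days (1982 is not a leap year): 297 − 28 = 269 left.
March 1982 has 31 days: 269 − 31 = 238 left.
April 1982 has 30 days: 238 − 30 = 208 left.
May 1982 has 31 days: 208 − 31 = 177 left.
June 1982 has 30 days: 177 − 30 = 147 left.
July 1982 has 31 days: 147 − 31 = 116 left.
August 1982 has 31 days: 116 − 31 = 85 left.
September 1982 has 30 days: 85 − 30 = 55 left.
October 1982 has 31 days: 55 − 31 = 24 left.
24 days into November 1982 → November 24, 1982.

November 24, 1982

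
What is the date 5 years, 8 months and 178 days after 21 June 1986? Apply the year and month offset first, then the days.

Advancing 5 years, 8 months and 178 days from June 21, 1986: first the month/year part, then the days.
+5 years → 1991; month 6 + 8 = 14, which is month 2 of year 1992 → February 1992.
Day 21 is valid in February, giving February 21, 1992.
Now add 178 days from February 21, 1992.
February has 29 days, so 29 − 21 = 8 days remain after February 21, 1992; 178 − 8 = 170 left.
March 1992 has 31 days: 170 − 31 = 139 left.
April 1992 has 30 days: 139 − 30 = 109 left.
May 1992 has 31 days: 109 − 31 = 78 left.
June 1992 has 30 days: 78 − 30 = 48 left.
July 1992 has 31 days: 48 − 31 = 17 left.
17 days into August 1992 → August 17, 1992.

August 17, 1992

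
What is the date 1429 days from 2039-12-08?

Counting forward 1429 days from December 8, 2039.
December has 31 days, so 31 − 8 = 23 days remain after December 8, 2039; 1429 − 23 = 1406 left.
January 2040 has 31 days: 1406 − 31 = 1375 left.
February 2040 has 29 days (2040 is a leap year): 1375 − 29 = 1346 left.
March 2040 has 31 days: 1346 − 31 = 1315 left.
April 2040 has 30 days: 1315 − 30 = 1285 left.
May 2040 has 31 days: 1285 − 31 = 1254 left.
June 2040 has 30 days: 1254 − 30 = 1224 left.
July 2040 has 31 days: 1224 − 31 = 1193 left.
August 2040 has 31 days: 1193 − 31 = 1162 left.
September 2040 has 30 days: 1162 − 30 = 1132 left.
October 2040 has 31 days: 1132 − 31 = 1101 left.
November 2040 has 30 days: 1101 − 30 = 1071 left.
December 2040 has 31 days: 1071 − 31 = 1040 left.
January 2041 has 31 days: 1040 − 31 = 1009 left.
February 2041 has 28 days (2041 is not a leap year): 1009 − 28 = 981 left.
March 2041 has 31 days: 981 − 31 = 950 left.
April 2041 has 30 days: 950 − 30 = 920 left.
May 2041 has 31 days: 920 − 31 = 889 left.
June 2041 has 30 days: 889 − 30 = 859 left.
July 2041 has 31 days: 859 − 31 = 828 left.
August 2041 has 31 days: 828 − 31 = 797 left.
September 2041 has 30 days: 797 − 30 = 767 left.
October 2041 has 31 days: 767 − 31 = 736 left.
November 2041 has 30 days: 736 − 30 = 706 left.
December 2041 has 31 days: 706 − 31 = 675 left.
January 2042 has 31 days: 675 − 31 = 644 left.
February 2042 has 28 days (2042 is not a leap year): 644 − 28 = 616 left.
March 2042 has 31 days: 616 − 31 = 585 left.
April 2042 has 30 days: 585 − 30 = 555 left.
May 2042 has 31 days: 555 − 31 = 524 left.
June 2042 has 30 days: 524 − 30 = 494 left.
July 2042 has 31 days: 494 − 31 = 463 left.
August 2042 has 31 days: 463 − 31 = 432 left.
September 2042 has 30 days: 432 − 30 = 402 left.
October 2042 has 31 days: 402 − 31 = 371 left.
November 2042 has 30 days: 371 − 30 = 341 left.
December 2042 has 31 days: 341 − 31 = 310 left.
January 2043 has 31 days: 310 − 31 = 279 left.
February 2043 has 28 days (2043 is not a leap year): 279 − 28 = 251 left.
March 2043 has 31 days: 251 − 31 = 220 left.
April 2043 has 30 days: 220 − 30 = 190 left.
May 2043 has 31 days: 190 − 31 = 159 left.
June 2043 has 30 days: 159 − 30 = 129 left.
July 2043 has 31 days: 129 − 31 = 98 left.
August 2043 has 31 days: 98 − 31 = 67 left.
September 2043 has 30 days: 67 − 30 = 37 left.
October 2043 has 31 days: 37 − 31 = 6 left.
6 days into November 2043 → November 6, 2043.

November 6, 2043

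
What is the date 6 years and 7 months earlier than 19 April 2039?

September 19, 2032

Going back 6 years and 7 months from April 19, 2039.
-6 years → 2033; month 4 − 7 = -3, which is month 9 of year 2032 → September 2032.
Day 19 is valid in September, giving September 19, 2032.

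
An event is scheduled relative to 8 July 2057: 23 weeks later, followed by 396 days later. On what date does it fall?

January 16, 2059

Counting forward 23 weeks (= 161 days) from July 8, 2057:
July has 31 days, so 31 − 8 = 23 days remain after July 8, 2057; 161 − 23 = 138 left.
August 2057 has 31 days: 138 − 31 = 107 left.
September 2057 has 30 days: 107 − 30 = 77 left.
October 2057 has 31 days: 77 − 31 = 46 left.
November 2057 has 30 days: 46 − 30 = 16 left.
16 days into December 2057 → December 16, 2057.
Adding 396 days from December 16, 2057:
December has 31 days, so 31 − 16 = 15 days remain after December 16, 2057; 396 − 15 = 381 left.
January 2058 has 31 days: 381 − 31 = 350 left.
February 2058 has 28 days (2058 is not a leap year): 350 − 28 = 322 left.
March 2058 has 31 days: 322 − 31 = 291 left.
April 2058 has 30 days: 291 − 30 = 261 left.
May 2058 has 31 days: 261 − 31 = 230 left.
June 2058 has 30 days: 230 − 30 = 200 left.
July 2058 has 31 days: 200 − 31 = 169 left.
August 2058 has 31 days: 169 − 31 = 138 left.
September 2058 has 30 days: 138 − 30 = 108 left.
October 2058 has 31 days: 108 − 31 = 77 left.
November 2058 has 30 days: 77 − 30 = 47 left.
December 2058 has 31 days: 47 − 31 = 16 left.
16 days into January 2059 → January 16, 2059.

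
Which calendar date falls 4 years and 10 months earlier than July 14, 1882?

Going back 4 years and 10 months from July 14, 1882.
-4 years → 1878; month 7 − 10 = -3, which is month 9 of year 1877 → September 1877.
Day 14 is valid in September, giving September 14, 1877.

September 14, 1877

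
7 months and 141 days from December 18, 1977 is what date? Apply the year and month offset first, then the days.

December 6, 1978

Counting forward 7 months and 141 days from December 18, 1977: first the month/year part, then the days.
month 12 + 7 = 19, which is month 7 of year 1978 → July 1978.
Day 18 is valid in July, giving July 18, 1978.
Now add 141 days from July 18, 1978.
July has 31 days, so 31 − 18 = 13 days remain after July 18, 1978; 141 − 13 = 128 left.
August 1978 has 31 days: 128 − 31 = 97 left.
September 1978 has 30 days: 97 − 30 = 67 left.
October 1978 has 31 days: 67 − 31 = 36 left.
November 1978 has 30 days: 36 − 30 = 6 left.
6 days into December 1978 → December 6, 1978.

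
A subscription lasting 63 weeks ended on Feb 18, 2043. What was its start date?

Going back 63 weeks = 441 days from February 18, 2043.
Going back 18 days from February 18, 2043 reaches the end of the previous month; 441 − 18 = 423 left.
January 2043 has 31 days: 423 − 31 = 392 left.
December 2042 has 31 days: 392 − 31 = 361 left.
November 2042 has 30 days: 361 − 30 = 331 left.
October 2042 has 31 days: 331 − 31 = 300 left.
September 2042 has 30 days: 300 − 30 = 270 left.
August 2042 has 31 days: 270 − 31 = 239 left.
July 2042 has 31 days: 239 − 31 = 208 left.
June 2042 has 30 days: 208 − 30 = 178 left.
May 2042 has 31 days: 178 − 31 = 147 left.
April 2042 has 30 days: 147 − 30 = 117 left.
March 2042 has 31 days: 117 − 31 = 86 left.
February 2042 has 28 days (2042 is not a leap year): 86 − 28 = 58 left.
January 2042 has 31 days: 58 − 31 = 27 left.
December 2041 has 31 days; 31 − 27 = 4 → December 4, 2041.

December 4, 2041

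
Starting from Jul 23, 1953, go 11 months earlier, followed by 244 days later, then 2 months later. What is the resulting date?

June 24, 1953

Subtracting 11 months from July 23, 1953:
month 7 − 11 = -4, which is month 8 of year 1952 → August 1952.
Day 23 is valid in August, giving August 23, 1952.
Advancing 244 days from August 23, 1952:
August has 31 days, so 31 − 23 = 8 days remain after August 23, 1952; 244 − 8 = 236 left.
September 1952 has 30 days: 236 − 30 = 206 left.
October 1952 has 31 days: 206 − 31 = 175 left.
November 1952 has 30 days: 175 − 30 = 145 left.
December 1952 has 31 days: 145 − 31 = 114 left.
January 1953 has 31 days: 114 − 31 = 83 left.
February 1953 has 28 days (1953 is not a leap year): 83 − 28 = 55 left.
March 1953 has 31 days: 55 − 31 = 24 left.
24 days into April 1953 → April 24, 1953.
Counting forward 2 months from April 24, 1953:
month 4 + 2 = 6 → June 1953.
Day 24 is valid in June, giving June 24, 1953.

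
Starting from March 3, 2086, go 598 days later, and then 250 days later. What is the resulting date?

June 28, 2088

Counting forward 598 days from March 3, 2086:
March has 31 days, so 31 − 3 = 28 days remain after March 3, 2086; 598 − 28 = 570 left.
April 2086 has 30 days: 570 − 30 = 540 left.
May 2086 has 31 days: 540 − 31 = 509 left.
June 2086 has 30 days: 509 − 30 = 479 left.
July 2086 has 31 days: 479 − 31 = 448 left.
August 2086 has 31 days: 448 − 31 = 417 left.
September 2086 has 30 days: 417 − 30 = 387 left.
October 2086 has 31 days: 387 − 31 = 356 left.
November 2086 has 30 days: 356 − 30 = 326 left.
December 2086 has 31 days: 326 − 31 = 295 left.
January 2087 has 31 days: 295 − 31 = 264 left.
February 2087 has 28 days (2087 is not a leap year): 264 − 28 = 236 left.
March 2087 has 31 days: 236 − 31 = 205 left.
April 2087 has 30 days: 205 − 30 = 175 left.
May 2087 has 31 days: 175 − 31 = 144 left.
June 2087 has 30 days: 144 − 30 = 114 left.
July 2087 has 31 days: 114 − 31 = 83 left.
August 2087 has 31 days: 83 − 31 = 52 left.
September 2087 has 30 days: 52 − 30 = 22 left.
22 days into October 2087 → October 22, 2087.
Advancing 250 days from October 22, 2087:
October has 31 days, so 31 − 22 = 9 days remain after October 22, 2087; 250 − 9 = 241 left.
November 2087 has 30 days: 241 − 30 = 211 left.
December 2087 has 31 days: 211 − 31 = 180 left.
January 2088 has 31 days: 180 − 31 = 149 left.
February 2088 has 29 days (2088 is a leap year): 149 − 29 = 120 left.
March 2088 has 31 days: 120 − 31 = 89 left.
April 2088 has 30 days: 89 − 30 = 59 left.
May 2088 has 31 days: 59 − 31 = 28 left.
28 days into June 2088 → June 28, 2088.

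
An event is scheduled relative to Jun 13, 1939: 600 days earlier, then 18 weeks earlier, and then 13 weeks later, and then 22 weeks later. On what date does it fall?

Counting back 600 days from June 13, 1939:
Going back 13 days from June 13, 1939 reaches the end of the previous month; 600 − 13 = 587 left.
May 1939 has 31 days: 587 − 31 = 556 left.
April 1939 has 30 days: 556 − 30 = 526 left.
March 1939 has 31 days: 526 − 31 = 495 left.
February 1939 has 28 days (1939 is not a leap year): 495 − 28 = 467 left.
January 1939 has 31 days: 467 − 31 = 436 left.
December 1938 has 31 days: 436 − 31 = 405 left.
November 1938 has 30 days: 405 − 30 = 375 left.
October 1938 has 31 days: 375 − 31 = 344 left.
September 1938 has 30 days: 344 − 30 = 314 left.
August 1938 has 31 days: 314 − 31 = 283 left.
July 1938 has 31 days: 283 − 31 = 252 left.
June 1938 has 30 days: 252 − 30 = 222 left.
May 1938 has 31 days: 222 − 31 = 191 left.
April 1938 has 30 days: 191 − 30 = 161 left.
March 1938 has 31 days: 161 − 31 = 130 left.
February 1938 has 28 days (1938 is not a leap year): 130 − 28 = 102 left.
January 1938 has 31 days: 102 − 31 = 71 left.
December 1937 has 31 days: 71 − 31 = 40 left.
November 1937 has 30 days: 40 − 30 = 10 left.
October 1937 has 31 days; 31 − 10 = 21 → October 21, 1937.
Going back 18 weeks (= 126 days) from October 21, 1937:
Going back 21 days from October 21, 1937 reaches the end of the previous month; 126 − 21 = 105 left.
September 1937 has 30 days: 105 − 30 = 75 left.
August 1937 has 31 days: 75 − 31 = 44 left.
July 1937 has 31 days: 44 − 31 = 13 left.
June 1937 has 30 days; 30 − 13 = 17 → June 17, 1937.
Adding 13 weeks (= 91 days) from June 17, 1937:
June has 30 days, so 30 − 17 = 13 days remain after June 17, 1937; 91 − 13 = 78 left.
July 1937 has 31 days: 78 − 31 = 47 left.
August 1937 has 31 days: 47 − 31 = 16 left.
16 days into September 1937 → September 16, 1937.
Counting forward 22 weeks (= 154 days) from September 16, 1937:
September has 30 days, so 30 − 16 = 14 days remain after September 16, 1937; 154 − 14 = 140 left.
October 1937 has 31 days: 140 − 31 = 109 left.
November 1937 has 30 days: 109 − 30 = 79 left.
December 1937 has 31 days: 79 − 31 = 48 left.
January 1938 has 31 days: 48 − 31 = 17 left.
17 days into February 1938 → February 17, 1938.

February 17, 1938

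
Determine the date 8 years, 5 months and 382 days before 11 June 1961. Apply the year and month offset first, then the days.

December 26, 1951

Counting back 8 years, 5 months and 382 days from June 11, 1961: first the month/year part, then the days.
-8 years → 1953; month 6 − 5 = 1 → January 1953.
Day 11 is valid in January, giving January 11, 1953.
Now subtract 382 days from January 11, 1953.
Going back 11 days from January 11, 1953 reaches the end of the previous month; 382 − 11 = 371 left.
December 1952 has 31 days: 371 − 31 = 340 left.
November 1952 has 30 days: 340 − 30 = 310 left.
October 1952 has 31 days: 310 − 31 = 279 left.
September 1952 has 30 days: 279 − 30 = 249 left.
August 1952 has 31 days: 249 − 31 = 218 left.
July 1952 has 31 days: 218 − 31 = 187 left.
June 1952 has 30 days: 187 − 30 = 157 left.
May 1952 has 31 days: 157 − 31 = 126 left.
April 1952 has 30 days: 126 − 30 = 96 left.
March 1952 has 31 days: 96 − 31 = 65 left.
February 1952 has 29 days (1952 is a leap year): 65 − 29 = 36 left.
January 1952 has 31 days: 36 − 31 = 5 left.
December 1951 has 31 days; 31 − 5 = 26 → December 26, 1951.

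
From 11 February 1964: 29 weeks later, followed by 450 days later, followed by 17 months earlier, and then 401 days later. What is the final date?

July 31, 1965

Adding 29 weeks (= 203 days) from February 11, 1964:
February has 29 days, so 29 − 11 = 18 days remain after February 11, 1964; 203 − 18 = 185 left.
March 1964 has 31 days: 185 − 31 = 154 left.
April 1964 has 30 days: 154 − 30 = 124 left.
May 1964 has 31 days: 124 − 31 = 93 left.
June 1964 has 30 days: 93 − 30 = 63 left.
July 1964 has 31 days: 63 − 31 = 32 left.
August 1964 has 31 days: 32 − 31 = 1 left.
1 day into September 1964 → September 1, 1964.
Advancing 450 days from September 1, 1964:
September has 30 days, so 30 − 1 = 29 days remain after September 1, 1964; 450 − 29 = 421 left.
October 1964 has 31 days: 421 − 31 = 390 left.
November 1964 has 30 days: 390 − 30 = 360 left.
December 1964 has 31 days: 360 − 31 = 329 left.
January 1965 has 31 days: 329 − 31 = 298 left.
February 1965 has 28 days (1965 is not a leap year): 298 − 28 = 270 left.
March 1965 has 31 days: 270 − 31 = 239 left.
April 1965 has 30 days: 239 − 30 = 209 left.
May 1965 has 31 days: 209 − 31 = 178 left.
June 1965 has 30 days: 178 − 30 = 148 left.
July 1965 has 31 days: 148 − 31 = 117 left.
August 1965 has 31 days: 117 − 31 = 86 left.
September 1965 has 30 days: 86 − 30 = 56 left.
October 1965 has 31 days: 56 − 31 = 25 left.
25 days into November 1965 → November 25, 1965.
Subtracting 17 months from November 25, 1965:
month 11 − 17 = -6, which is month 6 of year 1964 → June 1964.
Day 25 is valid in June, giving June 25, 1964.
Counting forward 401 days from June 25, 1964:
June has 30 days, so 30 − 25 = 5 days remain after June 25, 1964; 401 − 5 = 396 left.
July 1964 has 31 days: 396 − 31 = 365 left.
August 1964 has 31 days: 365 − 31 = 334 left.
September 1964 has 30 days: 334 − 30 = 304 left.
October 1964 has 31 days: 304 − 31 = 273 left.
November 1964 has 30 days: 273 − 30 = 243 left.
December 1964 has 31 days: 243 − 31 = 212 left.
January 1965 has 31 days: 212 − 31 = 181 left.
February 1965 has 28 days (1965 is not a leap year): 181 − 28 = 153 left.
March 1965 has 31 days: 153 − 31 = 122 left.
April 1965 has 30 days: 122 − 30 = 92 left.
May 1965 has 31 days: 92 − 31 = 61 left.
June 1965 has 30 days: 61 − 30 = 31 left.
31 days into July 1965 → July 31, 1965.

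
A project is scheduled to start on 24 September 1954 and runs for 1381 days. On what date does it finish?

July 6, 1958

Advancing 1381 days from September 24, 1954.
September has 30 days, so 30 − 24 = 6 days remain after September 24, 1954; 1381 − 6 = 1375 left.
October 1954 has 31 days: 1375 − 31 = 1344 left.
November 1954 has 30 days: 1344 − 30 = 1314 left.
December 1954 has 31 days: 1314 − 31 = 1283 left.
January 1955 has 31 days: 1283 − 31 = 1252 left.
February 1955 has 28 days (1955 is not a leap year): 1252 − 28 = 1224 left.
March 1955 has 31 days: 1224 − 31 = 1193 left.
April 1955 has 30 days: 1193 − 30 = 1163 left.
May 1955 has 31 days: 1163 − 31 = 1132 left.
June 1955 has 30 days: 1132 − 30 = 1102 left.
July 1955 has 31 days: 1102 − 31 = 1071 left.
August 1955 has 31 days: 1071 − 31 = 1040 left.
September 1955 has 30 days: 1040 − 30 = 1010 left.
October 1955 has 31 days: 1010 − 31 = 979 left.
November 1955 has 30 days: 979 − 30 = 949 left.
December 1955 has 31 days: 949 − 31 = 918 left.
January 1956 has 31 days: 918 − 31 = 887 left.
February 1956 has 29 days (1956 is a leap year): 887 − 29 = 858 left.
March 1956 has 31 days: 858 − 31 = 827 left.
April 1956 has 30 days: 827 − 30 = 797 left.
May 1956 has 31 days: 797 − 31 = 766 left.
June 1956 has 30 days: 766 − 30 = 736 left.
July 1956 has 31 days: 736 − 31 = 705 left.
August 1956 has 31 days: 705 − 31 = 674 left.
September 1956 has 30 days: 674 − 30 = 644 left.
October 1956 has 31 days: 644 − 31 = 613 left.
November 1956 has 30 days: 613 − 30 = 583 left.
December 1956 has 31 days: 583 − 31 = 552 left.
January 1957 has 31 days: 552 − 31 = 521 left.
February 1957 has 28 days (1957 is not a leap year): 521 − 28 = 493 left.
March 1957 has 31 days: 493 − 31 = 462 left.
April 1957 has 30 days: 462 − 30 = 432 left.
May 1957 has 31 days: 432 − 31 = 401 left.
June 1957 has 30 days: 401 − 30 = 371 left.
July 1957 has 31 days: 371 − 31 = 340 left.
August 1957 has 31 days: 340 − 31 = 309 left.
September 1957 has 30 days: 309 − 30 = 279 left.
October 1957 has 31 days: 279 − 31 = 248 left.
November 1957 has 30 days: 248 − 30 = 218 left.
December 1957 has 31 days: 218 − 31 = 187 left.
January 1958 has 31 days: 187 − 31 = 156 left.
February 1958 has 28 days (1958 is not a leap year): 156 − 28 = 128 left.
March 1958 has 31 days: 128 − 31 = 97 left.
April 1958 has 30 days: 97 − 30 = 67 left.
May 1958 has 31 days: 67 − 31 = 36 left.
June 1958 has 30 days: 36 − 30 = 6 left.
6 days into July 1958 → July 6, 1958.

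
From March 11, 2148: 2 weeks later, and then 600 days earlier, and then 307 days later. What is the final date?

Advancing 2 weeks (= 14 days) from March 11, 2148:
March has 31 days; 11 + 14 = 25, still in March.
Counting back 600 days from March 25, 2148:
Going back 25 days from March 25, 2148 reaches the end of the previous month; 600 − 25 = 575 left.
February 2148 has 29 days (2148 is a leap year): 575 − 29 = 546 left.
January 2148 has 31 days: 546 − 31 = 515 left.
December 2147 has 31 days: 515 − 31 = 484 left.
November 2147 has 30 days: 484 − 30 = 454 left.
October 2147 has 31 days: 454 − 31 = 423 left.
September 2147 has 30 days: 423 − 30 = 393 left.
August 2147 has 31 days: 393 − 31 = 362 left.
July 2147 has 31 days: 362 − 31 = 331 left.
June 2147 has 30 days: 331 − 30 = 301 left.
May 2147 has 31 days: 301 − 31 = 270 left.
April 2147 has 30 days: 270 − 30 = 240 left.
March 2147 has 31 days: 240 − 31 = 209 left.
February 2147 has 28 days (2147 is not a leap year): 209 − 28 = 181 left.
January 2147 has 31 days: 181 − 31 = 150 left.
December 2146 has 31 days: 150 − 31 = 119 left.
November 2146 has 30 days: 119 − 30 = 89 left.
October 2146 has 31 days: 89 − 31 = 58 left.
September 2146 has 30 days: 58 − 30 = 28 left.
August 2146 has 31 days; 31 − 28 = 3 → August 3, 2146.
Counting forward 307 days from August 3, 2146:
August has 31 days, so 31 − 3 = 28 days remain after August 3, 2146; 307 − 28 = 279 left.
September 2146 has 30 days: 279 − 30 = 249 left.
October 2146 has 31 days: 249 − 31 = 218 left.
November 2146 has 30 days: 218 − 30 = 188 left.
December 2146 has 31 days: 188 − 31 = 157 left.
January 2147 has 31 days: 157 − 31 = 126 left.
February 2147 has 28 days (2147 is not a leap year): 126 − 28 = 98 left.
March 2147 has 31 days: 98 − 31 = 67 left.
April 2147 has 30 days: 67 − 30 = 37 left.
May 2147 has 31 days: 37 − 31 = 6 left.
6 days into June 2147 → June 6, 2147.

June 6, 2147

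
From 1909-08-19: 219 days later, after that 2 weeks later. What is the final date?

April 9, 1910

Adding 219 days from August 19, 1909:
August has 31 days, so 31 − 19 = 12 days remain after August 19, 1909; 219 − 12 = 207 left.
September 1909 has 30 days: 207 − 30 = 177 left.
October 1909 has 31 days: 177 − 31 = 146 left.
November 1909 has 30 days: 146 − 30 = 116 left.
December 1909 has 31 days: 116 − 31 = 85 left.
January 1910 has 31 days: 85 − 31 = 54 left.
February 1910 has 28 days (1910 is not a leap year): 54 − 28 = 26 left.
26 days into March 1910 → March 26, 1910.
Adding 2 weeks (= 14 days) from March 26, 1910:
March has 31 days, so 31 − 26 = 5 days remain after March 26, 1910; 14 − 5 = 9 left.
9 days into April 1910 → April 9, 1910.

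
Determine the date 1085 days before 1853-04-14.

Subtracting 1085 days from April 14, 1853.
Going back 14 days from April 14, 1853 reaches the end of the previous month; 1085 − 14 = 1071 left.
March 1853 has 31 days: 1071 − 31 = 1040 left.
February 1853 has 28 days (1853 is not a leap year): 1040 − 28 = 1012 left.
January 1853 has 31 days: 1012 − 31 = 981 left.
December 1852 has 31 days: 981 − 31 = 950 left.
November 1852 has 30 days: 950 − 30 = 920 left.
October 1852 has 31 days: 920 − 31 = 889 left.
September 1852 has 30 days: 889 − 30 = 859 left.
August 1852 has 31 days: 859 − 31 = 828 left.
July 1852 has 31 days: 828 − 31 = 797 left.
June 1852 has 30 days: 797 − 30 = 767 left.
May 1852 has 31 days: 767 − 31 = 736 left.
April 1852 has 30 days: 736 − 30 = 706 left.
March 1852 has 31 days: 706 − 31 = 675 left.
February 1852 has 29 days (1852 is a leap year): 675 − 29 = 646 left.
January 1852 has 31 days: 646 − 31 = 615 left.
December 1851 has 31 days: 615 − 31 = 584 left.
November 1851 has 30 days: 584 − 30 = 554 left.
October 1851 has 31 days: 554 − 31 = 523 left.
September 1851 has 30 days: 523 − 30 = 493 left.
August 1851 has 31 days: 493 − 31 = 462 left.
July 1851 has 31 days: 462 − 31 = 431 left.
June 1851 has 30 days: 431 − 30 = 401 left.
May 1851 has 31 days: 401 − 31 = 370 left.
April 1851 has 30 days: 370 − 30 = 340 left.
March 1851 has 31 days: 340 − 31 = 309 left.
February 1851 has 28 days (1851 is not a leap year): 309 − 28 = 281 left.
January 1851 has 31 days: 281 − 31 = 250 left.
December 1850 has 31 days: 250 − 31 = 219 left.
November 1850 has 30 days: 219 − 30 = 189 left.
October 1850 has 31 days: 189 − 31 = 158 left.
September 1850 has 30 days: 158 − 30 = 128 left.
August 1850 has 31 days: 128 − 31 = 97 left.
July 1850 has 31 days: 97 − 31 = 66 left.
June 1850 has 30 days: 66 − 30 = 36 left.
May 1850 has 31 days: 36 − 31 = 5 left.
April 1850 has 30 days; 30 − 5 = 25 → April 25, 1850.

April 25, 1850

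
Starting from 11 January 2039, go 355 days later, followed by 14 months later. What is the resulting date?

Advancing 355 days from January 11, 2039:
January has 31 days, so 31 − 11 = 20 days remain after January 11, 2039; 355 − 20 = 335 left.
February 2039 has 28 days (2039 is not a leap year): 335 − 28 = 307 left.
March 2039 has 31 days: 307 − 31 = 276 left.
April 2039 has 30 days: 276 − 30 = 246 left.
May 2039 has 31 days: 246 − 31 = 215 left.
June 2039 has 30 days: 215 − 30 = 185 left.
July 2039 has 31 days: 185 − 31 = 154 left.
August 2039 has 31 days: 154 − 31 = 123 left.
September 2039 has 30 days: 123 − 30 = 93 left.
October 2039 has 31 days: 93 − 31 = 62 left.
November 2039 has 30 days: 62 − 30 = 32 left.
December 2039 has 31 days: 32 − 31 = 1 left.
1 day into January 2040 → January 1, 2040.
Counting forward 14 months from January 1, 2040:
month 1 + 14 = 15, which is month 3 of year 2041 → March 2041.
Day 1 is valid in March, giving March 1, 2041.

March 1, 2041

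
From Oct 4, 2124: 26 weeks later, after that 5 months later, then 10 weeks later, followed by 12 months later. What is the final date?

November 13, 2126

Adding 26 weeks (= 182 days) from October 4, 2124:
October has 31 days, so 31 − 4 = 27 days remain after October 4, 2124; 182 − 27 = 155 left.
November 2124 has 30 days: 155 − 30 = 125 left.
December 2124 has 31 days: 125 − 31 = 94 left.
January 2125 has 31 days: 94 − 31 = 63 left.
February 2125 has 28 days (2125 is not a leap year): 63 − 28 = 35 left.
March 2125 has 31 days: 35 − 31 = 4 left.
4 days into April 2125 → April 4, 2125.
Advancing 5 months from April 4, 2125:
month 4 + 5 = 9 → September 2125.
Day 4 is valid in September, giving September 4, 2125.
Counting forward 10 weeks (= 70 days) from September 4, 2125:
September has 30 days, so 30 − 4 = 26 days remain after September 4, 2125; 70 − 26 = 44 left.
October 2125 has 31 days: 44 − 31 = 13 left.
13 days into November 2125 → November 13, 2125.
Adding 12 months from November 13, 2125:
month 11 + 12 = 23, which is month 11 of year 2126 → November 2126.
Day 13 is valid in November, giving November 13, 2126.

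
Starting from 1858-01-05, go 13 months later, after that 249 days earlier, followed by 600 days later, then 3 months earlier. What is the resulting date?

October 22, 1859

Adding 13 months from January 5, 1858:
month 1 + 13 = 14, which is month 2 of year 1859 → February 1859.
Day 5 is valid in February, giving February 5, 1859.
Going back 249 days from February 5, 1859:
Going back 5 days from February 5, 1859 reaches the end of the previous month; 249 − 5 = 244 left.
January 1859 has 31 days: 244 − 31 = 213 left.
December 1858 has 31 days: 213 − 31 = 182 left.
November 1858 has 30 days: 182 − 30 = 152 left.
October 1858 has 31 days: 152 − 31 = 121 left.
September 1858 has 30 days: 121 − 30 = 91 left.
August 1858 has 31 days: 91 − 31 = 60 left.
July 1858 has 31 days: 60 − 31 = 29 left.
June 1858 has 30 days; 30 − 29 = 1 → June 1, 1858.
Counting forward 600 days from June 1, 1858:
June has 30 days, so 30 − 1 = 29 days remain after June 1, 1858; 600 − 29 = 571 left.
July 1858 has 31 days: 571 − 31 = 540 left.
August 1858 has 31 days: 540 − 31 = 509 left.
September 1858 has 30 days: 509 − 30 = 479 left.
October 1858 has 31 days: 479 − 31 = 448 left.
November 1858 has 30 days: 448 − 30 = 418 left.
December 1858 has 31 days: 418 − 31 = 387 left.
January 1859 has 31 days: 387 − 31 = 356 left.
February 1859 has 28 days (1859 is not a leap year): 356 − 28 = 328 left.
March 1859 has 31 days: 328 − 31 = 297 left.
April 1859 has 30 days: 297 − 30 = 267 left.
May 1859 has 31 days: 267 − 31 = 236 left.
June 1859 has 30 days: 236 − 30 = 206 left.
July 1859 has 31 days: 206 − 31 = 175 left.
August 1859 has 31 days: 175 − 31 = 144 left.
September 1859 has 30 days: 144 − 30 = 114 left.
October 1859 has 31 days: 114 − 31 = 83 left.
November 1859 has 30 days: 83 − 30 = 53 left.
December 1859 has 31 days: 53 − 31 = 22 left.
22 days into January 1860 → January 22, 1860.
Counting back 3 months from January 22, 1860:
month 1 − 3 = -2, which is month 10 of year 1859 → October 1859.
Day 22 is valid in October, giving October 22, 1859.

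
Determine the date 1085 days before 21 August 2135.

Subtracting 1085 days from August 21, 2135.
Going back 21 days from August 21, 2135 reaches the end of the previous month; 1085 − 21 = 1064 left.
July 2135 has 31 days: 1064 − 31 = 1033 left.
June 2135 has 30 days: 1033 − 30 = 1003 left.
May 2135 has 31 days: 1003 − 31 = 972 left.
April 2135 has 30 days: 972 − 30 = 942 left.
March 2135 has 31 days: 942 − 31 = 911 left.
February 2135 has 28 days (2135 is not a leap year): 911 − 28 = 883 left.
January 2135 has 31 days: 883 − 31 = 852 left.
December 2134 has 31 days: 852 − 31 = 821 left.
November 2134 has 30 days: 821 − 30 = 791 left.
October 2134 has 31 days: 791 − 31 = 760 left.
September 2134 has 30 days: 760 − 30 = 730 left.
August 2134 has 31 days: 730 − 31 = 699 left.
July 2134 has 31 days: 699 − 31 = 668 left.
June 2134 has 30 days: 668 − 30 = 638 left.
May 2134 has 31 days: 638 − 31 = 607 left.
April 2134 has 30 days: 607 − 30 = 577 left.
March 2134 has 31 days: 577 − 31 = 546 left.
February 2134 has 28 days (2134 is not a leap year): 546 − 28 = 518 left.
January 2134 has 31 days: 518 − 31 = 487 left.
December 2133 has 31 days: 487 − 31 = 456 left.
November 2133 has 30 days: 456 − 30 = 426 left.
October 2133 has 31 days: 426 − 31 = 395 left.
September 2133 has 30 days: 395 − 30 = 365 left.
August 2133 has 31 days: 365 − 31 = 334 left.
July 2133 has 31 days: 334 − 31 = 303 left.
June 2133 has 30 days: 303 − 30 = 273 left.
May 2133 has 31 days: 273 − 31 = 242 left.
April 2133 has 30 days: 242 − 30 = 212 left.
March 2133 has 31 days: 212 − 31 = 181 left.
February 2133 has 28 days (2133 is not a leap year): 181 − 28 = 153 left.
January 2133 has 31 days: 153 − 31 = 122 left.
December 2132 has 31 days: 122 − 31 = 91 left.
November 2132 has 30 days: 91 − 30 = 61 left.
October 2132 has 31 days: 61 − 31 = 30 left.
September 2132 has 30 days: 30 − 30 = 0 left.
August 2132 has 31 days; 31 − 0 = 31 → August 31, 2132.

August 31, 2132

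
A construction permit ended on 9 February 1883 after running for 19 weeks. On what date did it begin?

Subtracting 19 weeks = 133 days from February 9, 1883.
Going back 9 days from February 9, 1883 reaches the end of the previous month; 133 − 9 = 124 left.
January 1883 has 31 days: 124 − 31 = 93 left.
December 1882 has 31 days: 93 − 31 = 62 left.
November 1882 has 30 days: 62 − 30 = 32 left.
October 1882 has 31 days: 32 − 31 = 1 left.
September 1882 has 30 days; 30 − 1 = 29 → September 29, 1882.

September 29, 1882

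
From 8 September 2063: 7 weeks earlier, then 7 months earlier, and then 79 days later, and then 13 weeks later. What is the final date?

Subtracting 7 weeks (= 49 days) from September 8, 2063:
Going back 8 days from September 8, 2063 reaches the end of the previous month; 49 − 8 = 41 left.
August 2063 has 31 days: 41 − 31 = 10 left.
July 2063 has 31 days; 31 − 10 = 21 → July 21, 2063.
Counting back 7 months from July 21, 2063:
month 7 − 7 = 0, which is month 12 of year 2062 → December 2062.
Day 21 is valid in December, giving December 21, 2062.
Advancing 79 days from December 21, 2062:
December has 31 days, so 31 − 21 = 10 days remain after December 21, 2062; 79 − 10 = 69 left.
January 2063 has 31 days: 69 − 31 = 38 left.
February 2063 has 28 days (2063 is not a leap year): 38 − 28 = 10 left.
10 days into March 2063 → March 10, 2063.
Advancing 13 weeks (= 91 days) from March 10, 2063:
March has 31 days, so 31 − 10 = 21 days remain after March 10, 2063; 91 − 21 = 70 left.
April 2063 has 30 days: 70 − 30 = 40 left.
May 2063 has 31 days: 40 − 31 = 9 left.
9 days into June 2063 → June 9, 2063.

June 9, 2063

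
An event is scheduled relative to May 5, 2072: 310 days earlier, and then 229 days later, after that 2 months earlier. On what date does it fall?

December 14, 2071

Subtracting 310 days from May 5, 2072:
Going back 5 days from May 5, 2072 reaches the end of the previous month; 310 − 5 = 305 left.
April 2072 has 30 days: 305 − 30 = 275 left.
March 2072 has 31 days: 275 − 31 = 244 left.
February 2072 has 29 days (2072 is a leap year): 244 − 29 = 215 left.
January 2072 has 31 days: 215 − 31 = 184 left.
December 2071 has 31 days: 184 − 31 = 153 left.
November 2071 has 30 days: 153 − 30 = 123 left.
October 2071 has 31 days: 123 − 31 = 92 left.
September 2071 has 30 days: 92 − 30 = 62 left.
August 2071 has 31 days: 62 − 31 = 31 left.
July 2071 has 31 days: 31 − 31 = 0 left.
June 2071 has 30 days; 30 − 0 = 30 → June 30, 2071.
Counting forward 229 days from June 30, 2071:
June has 30 days, so 30 − 30 = 0 days remain after June 30, 2071; 229 − 0 = 229 left.
July 2071 has 31 days: 229 − 31 = 198 left.
August 2071 has 31 days: 198 − 31 = 167 left.
September 2071 has 30 days: 167 − 30 = 137 left.
October 2071 has 31 days: 137 − 31 = 106 left.
November 2071 has 30 days: 106 − 30 = 76 left.
December 2071 has 31 days: 76 − 31 = 45 left.
January 2072 has 31 days: 45 − 31 = 14 left.
14 days into February 2072 → February 14, 2072.
Counting back 2 months from February 14, 2072:
month 2 − 2 = 0, which is month 12 of year 2071 → December 2071.
Day 14 is valid in December, giving December 14, 2071.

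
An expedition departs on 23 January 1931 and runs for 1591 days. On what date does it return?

June 2, 1935

Counting forward 1591 days from January 23, 1931.
January has 31 days, so 31 − 23 = 8 days remain after January 23, 1931; 1591 − 8 = 1583 left.
February 1931 has 28 days (1931 is not a leap year): 1583 − 28 = 1555 left.
March 1931 has 31 days: 1555 − 31 = 1524 left.
April 1931 has 30 days: 1524 − 30 = 1494 left.
May 1931 has 31 days: 1494 − 31 = 1463 left.
June 1931 has 30 days: 1463 − 30 = 1433 left.
July 1931 has 31 days: 1433 − 31 = 1402 left.
August 1931 has 31 days: 1402 − 31 = 1371 left.
September 1931 has 30 days: 1371 − 30 = 1341 left.
October 1931 has 31 days: 1341 − 31 = 1310 left.
November 1931 has 30 days: 1310 − 30 = 1280 left.
December 1931 has 31 days: 1280 − 31 = 1249 left.
January 1932 has 31 days: 1249 − 31 = 1218 left.
February 1932 has 29 days (1932 is a leap year): 1218 − 29 = 1189 left.
March 1932 has 31 days: 1189 − 31 = 1158 left.
April 1932 has 30 days: 1158 − 30 = 1128 left.
May 1932 has 31 days: 1128 − 31 = 1097 left.
June 1932 has 30 days: 1097 − 30 = 1067 left.
July 1932 has 31 days: 1067 − 31 = 1036 left.
August 1932 has 31 days: 1036 − 31 = 1005 left.
September 1932 has 30 days: 1005 − 30 = 975 left.
October 1932 has 31 days: 975 − 31 = 944 left.
November 1932 has 30 days: 944 − 30 = 914 left.
December 1932 has 31 days: 914 − 31 = 883 left.
January 1933 has 31 days: 883 − 31 = 852 left.
February 1933 has 28 days (1933 is not a leap year): 852 − 28 = 824 left.
March 1933 has 31 days: 824 − 31 = 793 left.
April 1933 has 30 days: 793 − 30 = 763 left.
May 1933 has 31 days: 763 − 31 = 732 left.
June 1933 has 30 days: 732 − 30 = 702 left.
July 1933 has 31 days: 702 − 31 = 671 left.
August 1933 has 31 days: 671 − 31 = 640 left.
September 1933 has 30 days: 640 − 30 = 610 left.
October 1933 has 31 days: 610 − 31 = 579 left.
November 1933 has 30 days: 579 − 30 = 549 left.
December 1933 has 31 days: 549 − 31 = 518 left.
January 1934 has 31 days: 518 − 31 = 487 left.
February 1934 has 28 days (1934 is not a leap year): 487 − 28 = 459 left.
March 1934 has 31 days: 459 − 31 = 428 left.
April 1934 has 30 days: 428 − 30 = 398 left.
May 1934 has 31 days: 398 − 31 = 367 left.
June 1934 has 30 days: 367 − 30 = 337 left.
July 1934 has 31 days: 337 − 31 = 306 left.
August 1934 has 31 days: 306 − 31 = 275 left.
September 1934 has 30 days: 275 − 30 = 245 left.
October 1934 has 31 days: 245 − 31 = 214 left.
November 1934 has 30 days: 214 − 30 = 184 left.
December 1934 has 31 days: 184 − 31 = 153 left.
January 1935 has 31 days: 153 − 31 = 122 left.
February 1935 has 28 days (1935 is not a leap year): 122 − 28 = 94 left.
March 1935 has 31 days: 94 − 31 = 63 left.
April 1935 has 30 days: 63 − 30 = 33 left.
May 1935 has 31 days: 33 − 31 = 2 left.
2 days into June 1935 → June 2, 1935.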